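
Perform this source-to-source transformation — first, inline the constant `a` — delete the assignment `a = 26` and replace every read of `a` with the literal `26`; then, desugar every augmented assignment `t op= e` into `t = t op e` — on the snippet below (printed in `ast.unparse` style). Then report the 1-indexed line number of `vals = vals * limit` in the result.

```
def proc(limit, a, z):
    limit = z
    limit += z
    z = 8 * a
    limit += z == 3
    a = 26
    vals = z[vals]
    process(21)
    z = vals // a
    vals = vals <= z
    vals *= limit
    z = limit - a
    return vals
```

10

Transformed code:
def proc(limit, a, z):
    limit = z
    limit = limit + z
    z = 8 * 26
    limit = limit + (z == 3)
    vals = z[vals]
    process(21)
    z = vals // 26
    vals = vals <= z
    vals = vals * limit
    z = limit - 26
    return vals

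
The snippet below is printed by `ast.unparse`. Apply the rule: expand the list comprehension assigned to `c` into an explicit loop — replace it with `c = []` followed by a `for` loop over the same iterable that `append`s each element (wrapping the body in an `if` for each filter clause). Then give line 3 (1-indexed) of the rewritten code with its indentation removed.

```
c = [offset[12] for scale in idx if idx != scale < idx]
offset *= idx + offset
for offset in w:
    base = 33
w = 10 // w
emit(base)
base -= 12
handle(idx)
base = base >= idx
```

if idx != scale < idx:

Transformed code:
c = []
for scale in idx:
    if idx != scale < idx:
        c.append(offset[12])
offset *= idx + offset
for offset in w:
    base = 33
w = 10 // w
emit(base)
base -= 12
handle(idx)
base = base >= idx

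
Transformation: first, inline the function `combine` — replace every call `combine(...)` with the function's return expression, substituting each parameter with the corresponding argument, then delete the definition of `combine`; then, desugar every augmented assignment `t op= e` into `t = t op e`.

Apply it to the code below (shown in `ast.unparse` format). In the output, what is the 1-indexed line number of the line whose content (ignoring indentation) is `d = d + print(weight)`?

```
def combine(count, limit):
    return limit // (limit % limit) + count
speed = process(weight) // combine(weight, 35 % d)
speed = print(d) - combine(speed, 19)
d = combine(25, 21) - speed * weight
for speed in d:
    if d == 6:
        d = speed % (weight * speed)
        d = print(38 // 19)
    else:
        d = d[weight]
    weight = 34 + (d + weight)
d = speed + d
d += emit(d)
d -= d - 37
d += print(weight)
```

14

Transformed code:
speed = process(weight) // (35 % d // (35 % d % (35 % d)) + weight)
speed = print(d) - (19 // (19 % 19) + speed)
d = 21 // (21 % 21) + 25 - speed * weight
for speed in d:
    if d == 6:
        d = speed % (weight * speed)
        d = print(38 // 19)
    else:
        d = d[weight]
    weight = 34 + (d + weight)
d = speed + d
d = d + emit(d)
d = d - (d - 37)
d = d + print(weight)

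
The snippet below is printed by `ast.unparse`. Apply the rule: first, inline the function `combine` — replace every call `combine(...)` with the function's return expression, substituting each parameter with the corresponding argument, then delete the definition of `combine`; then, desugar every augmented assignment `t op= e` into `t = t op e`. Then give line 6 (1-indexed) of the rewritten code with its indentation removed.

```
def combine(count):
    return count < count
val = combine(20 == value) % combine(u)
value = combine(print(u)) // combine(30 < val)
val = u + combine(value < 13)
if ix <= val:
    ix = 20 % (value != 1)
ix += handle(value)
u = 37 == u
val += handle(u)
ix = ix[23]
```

ix = ix + handle(value)

Transformed code:
val = ((20 == value) < (20 == value)) % (u < u)
value = (print(u) < print(u)) // ((30 < val) < (30 < val))
val = u + ((value < 13) < (value < 13))
if ix <= val:
    ix = 20 % (value != 1)
ix = ix + handle(value)
u = 37 == u
val = val + handle(u)
ix = ix[23]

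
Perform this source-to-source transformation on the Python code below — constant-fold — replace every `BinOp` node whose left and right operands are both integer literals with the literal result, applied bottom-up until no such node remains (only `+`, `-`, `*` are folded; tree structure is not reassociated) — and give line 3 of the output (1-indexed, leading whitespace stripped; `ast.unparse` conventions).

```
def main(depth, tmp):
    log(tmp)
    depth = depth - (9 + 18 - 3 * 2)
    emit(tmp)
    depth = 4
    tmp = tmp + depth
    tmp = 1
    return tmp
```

Transformed code:
def main(depth, tmp):
    log(tmp)
    depth = depth - 21
    emit(tmp)
    depth = 4
    tmp = tmp + depth
    tmp = 1
    return tmp

depth = depth - 21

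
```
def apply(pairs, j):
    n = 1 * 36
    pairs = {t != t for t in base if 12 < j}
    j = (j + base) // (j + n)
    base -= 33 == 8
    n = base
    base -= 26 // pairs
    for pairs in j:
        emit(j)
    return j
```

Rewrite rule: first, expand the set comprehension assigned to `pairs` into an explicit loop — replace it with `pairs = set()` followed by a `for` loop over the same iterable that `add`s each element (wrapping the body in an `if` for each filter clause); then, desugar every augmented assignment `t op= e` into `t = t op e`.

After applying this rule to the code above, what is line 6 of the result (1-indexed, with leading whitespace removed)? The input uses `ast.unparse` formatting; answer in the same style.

pairs.add(t != t)

Transformed code:
def apply(pairs, j):
    n = 1 * 36
    pairs = set()
    for t in base:
        if 12 < j:
            pairs.add(t != t)
    j = (j + base) // (j + n)
    base = base - (33 == 8)
    n = base
    base = base - 26 // pairs
    for pairs in j:
        emit(j)
    return j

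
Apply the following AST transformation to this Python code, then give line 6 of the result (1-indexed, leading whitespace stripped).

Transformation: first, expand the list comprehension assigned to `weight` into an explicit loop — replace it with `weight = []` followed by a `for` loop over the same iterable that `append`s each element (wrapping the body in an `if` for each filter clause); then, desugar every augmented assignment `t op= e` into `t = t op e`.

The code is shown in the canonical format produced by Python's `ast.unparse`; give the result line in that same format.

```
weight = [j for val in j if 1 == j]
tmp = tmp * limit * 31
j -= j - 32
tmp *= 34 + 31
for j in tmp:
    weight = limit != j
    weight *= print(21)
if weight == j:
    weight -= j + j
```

j = j - (j - 32)

Transformed code:
weight = []
for val in j:
    if 1 == j:
        weight.append(j)
tmp = tmp * limit * 31
j = j - (j - 32)
tmp = tmp * (34 + 31)
for j in tmp:
    weight = limit != j
    weight = weight * print(21)
if weight == j:
    weight = weight - (j + j)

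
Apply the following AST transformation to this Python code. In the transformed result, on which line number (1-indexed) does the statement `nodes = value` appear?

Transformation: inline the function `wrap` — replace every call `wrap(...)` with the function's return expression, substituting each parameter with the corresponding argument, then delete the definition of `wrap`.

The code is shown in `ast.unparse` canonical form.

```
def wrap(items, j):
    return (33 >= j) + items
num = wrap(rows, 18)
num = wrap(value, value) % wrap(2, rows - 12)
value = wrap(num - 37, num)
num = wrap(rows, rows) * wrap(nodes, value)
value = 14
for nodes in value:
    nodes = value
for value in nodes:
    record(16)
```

Transformed code:
num = (33 >= 18) + rows
num = ((33 >= value) + value) % ((33 >= rows - 12) + 2)
value = (33 >= num) + (num - 37)
num = ((33 >= rows) + rows) * ((33 >= value) + nodes)
value = 14
for nodes in value:
    nodes = value
for value in nodes:
    record(16)

7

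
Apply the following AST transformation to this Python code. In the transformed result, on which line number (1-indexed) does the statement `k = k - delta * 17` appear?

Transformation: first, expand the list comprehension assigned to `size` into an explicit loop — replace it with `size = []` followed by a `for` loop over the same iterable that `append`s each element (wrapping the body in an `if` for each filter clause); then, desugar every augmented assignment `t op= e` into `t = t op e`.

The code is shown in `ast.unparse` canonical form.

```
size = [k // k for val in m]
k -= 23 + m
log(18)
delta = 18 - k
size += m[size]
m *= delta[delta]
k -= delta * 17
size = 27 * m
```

Transformed code:
size = []
for val in m:
    size.append(k // k)
k = k - (23 + m)
log(18)
delta = 18 - k
size = size + m[size]
m = m * delta[delta]
k = k - delta * 17
size = 27 * m

9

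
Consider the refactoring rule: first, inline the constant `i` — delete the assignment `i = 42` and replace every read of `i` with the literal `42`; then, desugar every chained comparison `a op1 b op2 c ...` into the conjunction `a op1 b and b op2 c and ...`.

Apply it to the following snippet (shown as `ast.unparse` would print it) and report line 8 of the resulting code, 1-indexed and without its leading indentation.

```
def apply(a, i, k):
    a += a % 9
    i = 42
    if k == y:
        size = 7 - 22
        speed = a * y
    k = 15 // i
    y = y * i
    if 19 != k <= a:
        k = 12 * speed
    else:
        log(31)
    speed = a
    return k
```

Transformed code:
def apply(a, i, k):
    a += a % 9
    if k == y:
        size = 7 - 22
        speed = a * y
    k = 15 // 42
    y = y * 42
    if 19 != k and k <= a:
        k = 12 * speed
    else:
        log(31)
    speed = a
    return k

if 19 != k and k <= a:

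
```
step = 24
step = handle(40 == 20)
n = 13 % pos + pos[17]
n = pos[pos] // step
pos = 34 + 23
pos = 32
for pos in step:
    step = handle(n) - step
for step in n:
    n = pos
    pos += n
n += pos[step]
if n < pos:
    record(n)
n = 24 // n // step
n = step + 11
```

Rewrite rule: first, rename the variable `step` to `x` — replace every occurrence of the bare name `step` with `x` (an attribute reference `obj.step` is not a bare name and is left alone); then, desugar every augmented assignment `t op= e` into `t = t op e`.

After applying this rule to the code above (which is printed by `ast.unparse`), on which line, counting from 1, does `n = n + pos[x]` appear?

12

Transformed code:
x = 24
x = handle(40 == 20)
n = 13 % pos + pos[17]
n = pos[pos] // x
pos = 34 + 23
pos = 32
for pos in x:
    x = handle(n) - x
for x in n:
    n = pos
    pos = pos + n
n = n + pos[x]
if n < pos:
    record(n)
n = 24 // n // x
n = x + 11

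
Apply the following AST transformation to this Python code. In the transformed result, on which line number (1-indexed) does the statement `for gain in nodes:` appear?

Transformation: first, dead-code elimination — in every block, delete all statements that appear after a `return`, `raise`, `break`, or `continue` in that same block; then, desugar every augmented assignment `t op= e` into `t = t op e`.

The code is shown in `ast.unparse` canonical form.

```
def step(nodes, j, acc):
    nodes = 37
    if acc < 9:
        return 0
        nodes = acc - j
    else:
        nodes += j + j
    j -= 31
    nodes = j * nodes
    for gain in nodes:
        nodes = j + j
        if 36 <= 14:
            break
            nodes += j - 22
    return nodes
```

Transformed code:
def step(nodes, j, acc):
    nodes = 37
    if acc < 9:
        return 0
    else:
        nodes = nodes + (j + j)
    j = j - 31
    nodes = j * nodes
    for gain in nodes:
        nodes = j + j
        if 36 <= 14:
            break
    return nodes

9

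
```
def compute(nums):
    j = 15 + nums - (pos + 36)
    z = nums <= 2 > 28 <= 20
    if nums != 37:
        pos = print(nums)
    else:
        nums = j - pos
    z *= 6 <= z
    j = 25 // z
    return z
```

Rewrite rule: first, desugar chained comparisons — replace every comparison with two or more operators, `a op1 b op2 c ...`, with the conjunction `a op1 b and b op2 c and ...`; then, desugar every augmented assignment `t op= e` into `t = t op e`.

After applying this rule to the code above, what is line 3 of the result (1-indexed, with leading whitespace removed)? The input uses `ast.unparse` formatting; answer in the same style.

Transformed code:
def compute(nums):
    j = 15 + nums - (pos + 36)
    z = nums <= 2 and 2 > 28 and (28 <= 20)
    if nums != 37:
        pos = print(nums)
    else:
        nums = j - pos
    z = z * (6 <= z)
    j = 25 // z
    return z

z = nums <= 2 and 2 > 28 and (28 <= 20)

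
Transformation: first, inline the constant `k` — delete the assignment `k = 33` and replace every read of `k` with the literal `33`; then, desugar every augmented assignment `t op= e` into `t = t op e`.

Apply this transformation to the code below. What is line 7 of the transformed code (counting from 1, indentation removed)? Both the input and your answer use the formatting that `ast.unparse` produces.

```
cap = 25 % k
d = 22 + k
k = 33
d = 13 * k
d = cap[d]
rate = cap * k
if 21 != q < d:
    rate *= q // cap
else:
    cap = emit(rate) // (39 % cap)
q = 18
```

Transformed code:
cap = 25 % 33
d = 22 + 33
d = 13 * 33
d = cap[d]
rate = cap * 33
if 21 != q < d:
    rate = rate * (q // cap)
else:
    cap = emit(rate) // (39 % cap)
q = 18

rate = rate * (q // cap)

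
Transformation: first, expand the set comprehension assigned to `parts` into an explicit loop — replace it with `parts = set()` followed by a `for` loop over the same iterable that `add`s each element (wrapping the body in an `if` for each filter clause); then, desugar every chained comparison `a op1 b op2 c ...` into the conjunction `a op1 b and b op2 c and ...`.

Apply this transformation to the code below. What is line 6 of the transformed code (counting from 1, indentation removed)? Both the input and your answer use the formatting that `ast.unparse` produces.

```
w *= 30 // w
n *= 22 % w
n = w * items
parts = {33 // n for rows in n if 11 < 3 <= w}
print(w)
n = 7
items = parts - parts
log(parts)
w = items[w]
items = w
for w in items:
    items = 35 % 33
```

Transformed code:
w *= 30 // w
n *= 22 % w
n = w * items
parts = set()
for rows in n:
    if 11 < 3 and 3 <= w:
        parts.add(33 // n)
print(w)
n = 7
items = parts - parts
log(parts)
w = items[w]
items = w
for w in items:
    items = 35 % 33

if 11 < 3 and 3 <= w:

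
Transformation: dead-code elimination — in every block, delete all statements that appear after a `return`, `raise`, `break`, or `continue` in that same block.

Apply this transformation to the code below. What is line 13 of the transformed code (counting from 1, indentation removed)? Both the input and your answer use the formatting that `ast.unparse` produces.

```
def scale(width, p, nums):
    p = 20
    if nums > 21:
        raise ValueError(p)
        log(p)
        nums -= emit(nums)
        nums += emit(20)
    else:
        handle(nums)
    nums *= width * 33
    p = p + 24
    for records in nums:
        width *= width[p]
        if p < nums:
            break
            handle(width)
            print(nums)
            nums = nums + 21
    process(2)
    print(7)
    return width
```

Transformed code:
def scale(width, p, nums):
    p = 20
    if nums > 21:
        raise ValueError(p)
    else:
        handle(nums)
    nums *= width * 33
    p = p + 24
    for records in nums:
        width *= width[p]
        if p < nums:
            break
    process(2)
    print(7)
    return width

process(2)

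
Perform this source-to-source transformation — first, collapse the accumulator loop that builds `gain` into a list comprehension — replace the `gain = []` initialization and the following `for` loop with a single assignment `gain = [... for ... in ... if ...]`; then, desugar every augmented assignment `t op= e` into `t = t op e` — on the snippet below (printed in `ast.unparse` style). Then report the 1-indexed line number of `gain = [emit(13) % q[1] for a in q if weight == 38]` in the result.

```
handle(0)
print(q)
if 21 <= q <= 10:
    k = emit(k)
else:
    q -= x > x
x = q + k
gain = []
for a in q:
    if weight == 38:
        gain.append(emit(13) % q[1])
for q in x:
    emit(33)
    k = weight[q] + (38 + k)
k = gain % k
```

Transformed code:
handle(0)
print(q)
if 21 <= q <= 10:
    k = emit(k)
else:
    q = q - (x > x)
x = q + k
gain = [emit(13) % q[1] for a in q if weight == 38]
for q in x:
    emit(33)
    k = weight[q] + (38 + k)
k = gain % k

8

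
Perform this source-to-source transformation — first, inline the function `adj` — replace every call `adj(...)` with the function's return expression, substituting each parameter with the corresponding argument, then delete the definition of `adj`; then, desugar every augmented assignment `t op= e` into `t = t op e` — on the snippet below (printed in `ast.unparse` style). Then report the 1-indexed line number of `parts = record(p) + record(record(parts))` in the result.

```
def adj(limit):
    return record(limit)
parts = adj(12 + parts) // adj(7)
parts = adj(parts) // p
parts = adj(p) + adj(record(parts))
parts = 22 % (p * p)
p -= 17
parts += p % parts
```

Transformed code:
parts = record(12 + parts) // record(7)
parts = record(parts) // p
parts = record(p) + record(record(parts))
parts = 22 % (p * p)
p = p - 17
parts = parts + p % parts

3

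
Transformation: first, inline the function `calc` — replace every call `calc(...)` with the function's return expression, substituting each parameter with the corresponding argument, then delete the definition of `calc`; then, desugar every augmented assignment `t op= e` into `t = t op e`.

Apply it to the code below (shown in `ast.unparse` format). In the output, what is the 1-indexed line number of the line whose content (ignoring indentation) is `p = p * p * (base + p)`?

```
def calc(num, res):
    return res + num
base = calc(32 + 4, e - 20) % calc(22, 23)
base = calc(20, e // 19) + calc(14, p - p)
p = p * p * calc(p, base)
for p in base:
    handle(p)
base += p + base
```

3

Transformed code:
base = (e - 20 + (32 + 4)) % (23 + 22)
base = e // 19 + 20 + (p - p + 14)
p = p * p * (base + p)
for p in base:
    handle(p)
base = base + (p + base)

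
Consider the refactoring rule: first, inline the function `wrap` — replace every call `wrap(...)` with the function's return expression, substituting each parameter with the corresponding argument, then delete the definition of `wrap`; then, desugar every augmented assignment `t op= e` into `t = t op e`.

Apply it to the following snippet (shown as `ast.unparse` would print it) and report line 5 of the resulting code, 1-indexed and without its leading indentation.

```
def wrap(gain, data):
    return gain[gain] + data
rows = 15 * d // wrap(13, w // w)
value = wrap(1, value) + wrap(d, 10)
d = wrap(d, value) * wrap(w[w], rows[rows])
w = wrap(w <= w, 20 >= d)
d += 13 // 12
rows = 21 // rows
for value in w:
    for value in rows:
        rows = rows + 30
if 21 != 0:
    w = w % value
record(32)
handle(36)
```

d = d + 13 // 12

Transformed code:
rows = 15 * d // (13[13] + w // w)
value = 1[1] + value + (d[d] + 10)
d = (d[d] + value) * (w[w][w[w]] + rows[rows])
w = (w <= w)[w <= w] + (20 >= d)
d = d + 13 // 12
rows = 21 // rows
for value in w:
    for value in rows:
        rows = rows + 30
if 21 != 0:
    w = w % value
record(32)
handle(36)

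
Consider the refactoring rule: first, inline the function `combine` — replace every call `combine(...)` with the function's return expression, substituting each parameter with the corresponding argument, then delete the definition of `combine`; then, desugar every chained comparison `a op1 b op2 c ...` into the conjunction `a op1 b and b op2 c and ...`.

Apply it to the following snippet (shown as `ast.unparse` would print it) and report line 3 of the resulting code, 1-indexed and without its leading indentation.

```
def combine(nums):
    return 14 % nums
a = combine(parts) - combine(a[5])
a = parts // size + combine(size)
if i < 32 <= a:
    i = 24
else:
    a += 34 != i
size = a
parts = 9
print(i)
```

Transformed code:
a = 14 % parts - 14 % a[5]
a = parts // size + 14 % size
if i < 32 and 32 <= a:
    i = 24
else:
    a += 34 != i
size = a
parts = 9
print(i)

if i < 32 and 32 <= a:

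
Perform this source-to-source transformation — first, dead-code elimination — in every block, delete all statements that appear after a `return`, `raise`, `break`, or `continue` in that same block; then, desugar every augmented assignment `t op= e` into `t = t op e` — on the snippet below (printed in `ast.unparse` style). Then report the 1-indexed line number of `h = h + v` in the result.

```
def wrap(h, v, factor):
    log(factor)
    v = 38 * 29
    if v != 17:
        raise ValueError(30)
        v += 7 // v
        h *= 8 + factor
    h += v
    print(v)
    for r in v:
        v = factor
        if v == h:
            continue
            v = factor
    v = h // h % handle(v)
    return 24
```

6

Transformed code:
def wrap(h, v, factor):
    log(factor)
    v = 38 * 29
    if v != 17:
        raise ValueError(30)
    h = h + v
    print(v)
    for r in v:
        v = factor
        if v == h:
            continue
    v = h // h % handle(v)
    return 24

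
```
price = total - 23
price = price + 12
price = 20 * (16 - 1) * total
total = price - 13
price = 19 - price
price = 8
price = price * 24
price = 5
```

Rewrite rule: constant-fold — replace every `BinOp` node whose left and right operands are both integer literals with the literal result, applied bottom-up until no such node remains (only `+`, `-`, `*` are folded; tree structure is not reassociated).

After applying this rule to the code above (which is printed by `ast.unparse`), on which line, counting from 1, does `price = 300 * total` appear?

3

Transformed code:
price = total - 23
price = price + 12
price = 300 * total
total = price - 13
price = 19 - price
price = 8
price = price * 24
price = 5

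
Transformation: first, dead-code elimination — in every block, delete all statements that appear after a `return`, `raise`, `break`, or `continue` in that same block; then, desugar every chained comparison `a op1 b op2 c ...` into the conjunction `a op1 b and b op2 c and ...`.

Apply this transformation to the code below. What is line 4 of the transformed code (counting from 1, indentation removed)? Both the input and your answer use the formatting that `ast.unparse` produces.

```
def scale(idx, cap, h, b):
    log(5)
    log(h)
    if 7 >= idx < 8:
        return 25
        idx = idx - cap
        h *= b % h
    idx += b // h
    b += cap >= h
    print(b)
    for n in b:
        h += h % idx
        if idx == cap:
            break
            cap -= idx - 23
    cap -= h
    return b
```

Transformed code:
def scale(idx, cap, h, b):
    log(5)
    log(h)
    if 7 >= idx and idx < 8:
        return 25
    idx += b // h
    b += cap >= h
    print(b)
    for n in b:
        h += h % idx
        if idx == cap:
            break
    cap -= h
    return b

if 7 >= idx and idx < 8:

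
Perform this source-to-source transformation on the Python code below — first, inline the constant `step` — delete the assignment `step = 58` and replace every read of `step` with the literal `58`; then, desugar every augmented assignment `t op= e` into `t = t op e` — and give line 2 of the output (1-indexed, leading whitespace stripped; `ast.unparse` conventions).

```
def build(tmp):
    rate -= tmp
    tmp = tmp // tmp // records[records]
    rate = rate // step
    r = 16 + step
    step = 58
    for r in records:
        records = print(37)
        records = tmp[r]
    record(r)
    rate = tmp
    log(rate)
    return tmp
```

rate = rate - tmp

Transformed code:
def build(tmp):
    rate = rate - tmp
    tmp = tmp // tmp // records[records]
    rate = rate // 58
    r = 16 + 58
    for r in records:
        records = print(37)
        records = tmp[r]
    record(r)
    rate = tmp
    log(rate)
    return tmp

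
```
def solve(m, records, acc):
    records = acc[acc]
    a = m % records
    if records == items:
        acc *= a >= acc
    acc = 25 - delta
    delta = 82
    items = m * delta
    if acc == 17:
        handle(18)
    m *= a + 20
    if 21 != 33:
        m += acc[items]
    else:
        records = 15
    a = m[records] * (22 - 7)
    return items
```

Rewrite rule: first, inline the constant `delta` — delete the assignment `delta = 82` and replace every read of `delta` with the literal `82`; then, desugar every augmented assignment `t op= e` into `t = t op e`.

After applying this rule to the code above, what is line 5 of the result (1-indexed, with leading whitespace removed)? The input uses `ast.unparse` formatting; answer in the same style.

acc = acc * (a >= acc)

Transformed code:
def solve(m, records, acc):
    records = acc[acc]
    a = m % records
    if records == items:
        acc = acc * (a >= acc)
    acc = 25 - 82
    items = m * 82
    if acc == 17:
        handle(18)
    m = m * (a + 20)
    if 21 != 33:
        m = m + acc[items]
    else:
        records = 15
    a = m[records] * (22 - 7)
    return items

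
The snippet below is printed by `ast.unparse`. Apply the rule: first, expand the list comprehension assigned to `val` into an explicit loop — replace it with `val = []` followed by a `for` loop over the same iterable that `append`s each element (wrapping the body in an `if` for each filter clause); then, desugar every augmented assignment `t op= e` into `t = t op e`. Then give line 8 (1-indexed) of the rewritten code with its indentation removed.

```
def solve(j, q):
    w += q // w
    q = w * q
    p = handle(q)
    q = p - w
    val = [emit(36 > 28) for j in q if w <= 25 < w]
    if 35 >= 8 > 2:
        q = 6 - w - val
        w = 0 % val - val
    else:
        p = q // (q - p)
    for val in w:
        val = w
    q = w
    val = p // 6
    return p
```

if w <= 25 < w:

Transformed code:
def solve(j, q):
    w = w + q // w
    q = w * q
    p = handle(q)
    q = p - w
    val = []
    for j in q:
        if w <= 25 < w:
            val.append(emit(36 > 28))
    if 35 >= 8 > 2:
        q = 6 - w - val
        w = 0 % val - val
    else:
        p = q // (q - p)
    for val in w:
        val = w
    q = w
    val = p // 6
    return p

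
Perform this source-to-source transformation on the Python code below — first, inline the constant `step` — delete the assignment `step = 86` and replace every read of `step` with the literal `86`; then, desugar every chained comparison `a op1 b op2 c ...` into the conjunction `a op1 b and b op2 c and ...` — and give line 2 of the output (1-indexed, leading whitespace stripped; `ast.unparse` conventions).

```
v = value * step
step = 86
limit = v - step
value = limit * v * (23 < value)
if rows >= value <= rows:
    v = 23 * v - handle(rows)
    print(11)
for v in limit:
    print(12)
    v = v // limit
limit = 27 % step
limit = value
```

Transformed code:
v = value * 86
limit = v - 86
value = limit * v * (23 < value)
if rows >= value and value <= rows:
    v = 23 * v - handle(rows)
    print(11)
for v in limit:
    print(12)
    v = v // limit
limit = 27 % 86
limit = value

limit = v - 86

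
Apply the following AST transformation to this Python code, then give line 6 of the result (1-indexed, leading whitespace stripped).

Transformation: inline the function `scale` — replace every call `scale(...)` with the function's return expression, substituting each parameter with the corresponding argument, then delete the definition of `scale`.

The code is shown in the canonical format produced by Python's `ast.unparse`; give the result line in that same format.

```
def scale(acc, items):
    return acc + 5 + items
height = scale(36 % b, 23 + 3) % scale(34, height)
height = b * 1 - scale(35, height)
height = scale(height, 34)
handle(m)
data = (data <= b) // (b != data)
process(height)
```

process(height)

Transformed code:
height = (36 % b + 5 + (23 + 3)) % (34 + 5 + height)
height = b * 1 - (35 + 5 + height)
height = height + 5 + 34
handle(m)
data = (data <= b) // (b != data)
process(height)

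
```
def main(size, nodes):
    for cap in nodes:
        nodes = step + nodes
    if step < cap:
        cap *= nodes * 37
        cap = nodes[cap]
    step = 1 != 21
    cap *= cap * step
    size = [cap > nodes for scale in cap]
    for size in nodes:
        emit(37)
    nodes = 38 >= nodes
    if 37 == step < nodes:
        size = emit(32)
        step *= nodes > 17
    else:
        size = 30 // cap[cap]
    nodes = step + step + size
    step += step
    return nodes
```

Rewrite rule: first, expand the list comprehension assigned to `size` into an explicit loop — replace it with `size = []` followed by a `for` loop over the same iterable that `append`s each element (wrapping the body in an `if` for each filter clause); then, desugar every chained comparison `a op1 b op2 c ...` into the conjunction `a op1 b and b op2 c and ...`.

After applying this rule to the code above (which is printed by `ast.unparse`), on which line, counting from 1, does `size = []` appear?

Transformed code:
def main(size, nodes):
    for cap in nodes:
        nodes = step + nodes
    if step < cap:
        cap *= nodes * 37
        cap = nodes[cap]
    step = 1 != 21
    cap *= cap * step
    size = []
    for scale in cap:
        size.append(cap > nodes)
    for size in nodes:
        emit(37)
    nodes = 38 >= nodes
    if 37 == step and step < nodes:
        size = emit(32)
        step *= nodes > 17
    else:
        size = 30 // cap[cap]
    nodes = step + step + size
    step += step
    return nodes

9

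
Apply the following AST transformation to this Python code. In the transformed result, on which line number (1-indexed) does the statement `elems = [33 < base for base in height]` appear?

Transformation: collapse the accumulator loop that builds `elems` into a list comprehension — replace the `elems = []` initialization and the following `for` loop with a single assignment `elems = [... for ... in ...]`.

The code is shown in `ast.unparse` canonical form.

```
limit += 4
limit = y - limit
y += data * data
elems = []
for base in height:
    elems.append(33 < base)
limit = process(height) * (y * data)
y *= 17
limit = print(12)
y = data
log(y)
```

4

Transformed code:
limit += 4
limit = y - limit
y += data * data
elems = [33 < base for base in height]
limit = process(height) * (y * data)
y *= 17
limit = print(12)
y = data
log(y)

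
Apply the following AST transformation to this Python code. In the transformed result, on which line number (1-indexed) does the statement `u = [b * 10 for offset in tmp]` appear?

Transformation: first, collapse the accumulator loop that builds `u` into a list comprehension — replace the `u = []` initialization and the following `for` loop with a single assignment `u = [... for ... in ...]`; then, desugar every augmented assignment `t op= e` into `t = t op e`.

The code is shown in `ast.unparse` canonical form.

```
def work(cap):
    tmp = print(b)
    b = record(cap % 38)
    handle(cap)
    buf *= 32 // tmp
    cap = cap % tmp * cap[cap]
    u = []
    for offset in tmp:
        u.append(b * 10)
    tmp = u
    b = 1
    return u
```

Transformed code:
def work(cap):
    tmp = print(b)
    b = record(cap % 38)
    handle(cap)
    buf = buf * (32 // tmp)
    cap = cap % tmp * cap[cap]
    u = [b * 10 for offset in tmp]
    tmp = u
    b = 1
    return u

7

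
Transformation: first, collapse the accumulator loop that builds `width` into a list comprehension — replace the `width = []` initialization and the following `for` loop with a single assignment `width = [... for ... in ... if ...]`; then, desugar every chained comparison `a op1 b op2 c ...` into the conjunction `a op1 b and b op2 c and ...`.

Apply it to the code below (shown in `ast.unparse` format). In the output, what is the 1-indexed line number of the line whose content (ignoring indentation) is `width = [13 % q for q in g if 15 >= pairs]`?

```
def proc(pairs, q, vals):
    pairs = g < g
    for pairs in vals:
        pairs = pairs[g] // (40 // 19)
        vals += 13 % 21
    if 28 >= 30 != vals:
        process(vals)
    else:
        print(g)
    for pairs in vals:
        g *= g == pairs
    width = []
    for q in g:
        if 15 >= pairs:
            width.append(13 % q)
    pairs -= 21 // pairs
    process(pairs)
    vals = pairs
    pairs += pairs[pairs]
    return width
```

Transformed code:
def proc(pairs, q, vals):
    pairs = g < g
    for pairs in vals:
        pairs = pairs[g] // (40 // 19)
        vals += 13 % 21
    if 28 >= 30 and 30 != vals:
        process(vals)
    else:
        print(g)
    for pairs in vals:
        g *= g == pairs
    width = [13 % q for q in g if 15 >= pairs]
    pairs -= 21 // pairs
    process(pairs)
    vals = pairs
    pairs += pairs[pairs]
    return width

12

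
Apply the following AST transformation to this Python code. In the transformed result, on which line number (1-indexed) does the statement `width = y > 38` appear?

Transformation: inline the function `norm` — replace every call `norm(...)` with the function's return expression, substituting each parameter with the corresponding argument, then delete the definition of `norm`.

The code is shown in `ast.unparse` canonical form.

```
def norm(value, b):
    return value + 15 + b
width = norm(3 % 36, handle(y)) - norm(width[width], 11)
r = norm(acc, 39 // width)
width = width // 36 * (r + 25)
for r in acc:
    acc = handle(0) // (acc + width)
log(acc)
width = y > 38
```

Transformed code:
width = 3 % 36 + 15 + handle(y) - (width[width] + 15 + 11)
r = acc + 15 + 39 // width
width = width // 36 * (r + 25)
for r in acc:
    acc = handle(0) // (acc + width)
log(acc)
width = y > 38

7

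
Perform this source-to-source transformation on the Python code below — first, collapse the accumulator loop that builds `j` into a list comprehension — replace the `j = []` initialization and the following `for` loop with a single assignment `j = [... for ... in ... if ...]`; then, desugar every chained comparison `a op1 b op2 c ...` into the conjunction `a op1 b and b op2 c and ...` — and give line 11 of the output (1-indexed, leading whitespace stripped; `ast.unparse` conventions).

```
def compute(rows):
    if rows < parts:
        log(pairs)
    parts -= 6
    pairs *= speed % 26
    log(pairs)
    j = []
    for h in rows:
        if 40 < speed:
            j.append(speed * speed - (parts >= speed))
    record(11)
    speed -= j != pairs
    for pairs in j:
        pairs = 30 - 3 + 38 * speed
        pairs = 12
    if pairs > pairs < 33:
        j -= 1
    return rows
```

pairs = 30 - 3 + 38 * speed

Transformed code:
def compute(rows):
    if rows < parts:
        log(pairs)
    parts -= 6
    pairs *= speed % 26
    log(pairs)
    j = [speed * speed - (parts >= speed) for h in rows if 40 < speed]
    record(11)
    speed -= j != pairs
    for pairs in j:
        pairs = 30 - 3 + 38 * speed
        pairs = 12
    if pairs > pairs and pairs < 33:
        j -= 1
    return rows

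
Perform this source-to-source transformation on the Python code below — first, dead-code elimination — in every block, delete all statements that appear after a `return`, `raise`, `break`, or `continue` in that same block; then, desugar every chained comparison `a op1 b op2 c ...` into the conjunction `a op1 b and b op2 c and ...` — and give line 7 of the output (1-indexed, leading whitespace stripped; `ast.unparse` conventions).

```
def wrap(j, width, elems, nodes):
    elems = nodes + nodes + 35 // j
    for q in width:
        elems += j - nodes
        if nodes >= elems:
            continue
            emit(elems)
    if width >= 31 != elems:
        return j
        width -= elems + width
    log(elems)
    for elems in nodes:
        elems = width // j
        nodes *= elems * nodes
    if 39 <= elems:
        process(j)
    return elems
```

Transformed code:
def wrap(j, width, elems, nodes):
    elems = nodes + nodes + 35 // j
    for q in width:
        elems += j - nodes
        if nodes >= elems:
            continue
    if width >= 31 and 31 != elems:
        return j
    log(elems)
    for elems in nodes:
        elems = width // j
        nodes *= elems * nodes
    if 39 <= elems:
        process(j)
    return elems

if width >= 31 and 31 != elems:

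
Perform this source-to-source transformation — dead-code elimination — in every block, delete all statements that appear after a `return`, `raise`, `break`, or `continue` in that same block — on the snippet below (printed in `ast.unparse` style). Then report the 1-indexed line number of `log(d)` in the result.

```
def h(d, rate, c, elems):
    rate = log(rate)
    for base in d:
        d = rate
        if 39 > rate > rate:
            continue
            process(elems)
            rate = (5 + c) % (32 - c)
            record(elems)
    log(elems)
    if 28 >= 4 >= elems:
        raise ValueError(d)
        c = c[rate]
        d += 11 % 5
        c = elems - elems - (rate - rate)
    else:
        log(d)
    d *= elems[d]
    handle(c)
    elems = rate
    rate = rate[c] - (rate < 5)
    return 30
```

11

Transformed code:
def h(d, rate, c, elems):
    rate = log(rate)
    for base in d:
        d = rate
        if 39 > rate > rate:
            continue
    log(elems)
    if 28 >= 4 >= elems:
        raise ValueError(d)
    else:
        log(d)
    d *= elems[d]
    handle(c)
    elems = rate
    rate = rate[c] - (rate < 5)
    return 30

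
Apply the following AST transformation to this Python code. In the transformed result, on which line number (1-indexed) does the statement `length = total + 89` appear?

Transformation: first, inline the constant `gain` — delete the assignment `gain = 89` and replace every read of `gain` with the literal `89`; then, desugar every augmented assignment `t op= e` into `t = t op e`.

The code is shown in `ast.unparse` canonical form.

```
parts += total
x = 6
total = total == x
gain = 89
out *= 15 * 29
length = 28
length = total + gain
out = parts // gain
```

6

Transformed code:
parts = parts + total
x = 6
total = total == x
out = out * (15 * 29)
length = 28
length = total + 89
out = parts // 89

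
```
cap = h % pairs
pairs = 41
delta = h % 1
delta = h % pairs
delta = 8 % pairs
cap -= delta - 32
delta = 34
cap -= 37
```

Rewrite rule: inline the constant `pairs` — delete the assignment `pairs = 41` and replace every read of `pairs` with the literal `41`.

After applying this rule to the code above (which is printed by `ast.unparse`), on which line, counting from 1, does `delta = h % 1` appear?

2

Transformed code:
cap = h % 41
delta = h % 1
delta = h % 41
delta = 8 % 41
cap -= delta - 32
delta = 34
cap -= 37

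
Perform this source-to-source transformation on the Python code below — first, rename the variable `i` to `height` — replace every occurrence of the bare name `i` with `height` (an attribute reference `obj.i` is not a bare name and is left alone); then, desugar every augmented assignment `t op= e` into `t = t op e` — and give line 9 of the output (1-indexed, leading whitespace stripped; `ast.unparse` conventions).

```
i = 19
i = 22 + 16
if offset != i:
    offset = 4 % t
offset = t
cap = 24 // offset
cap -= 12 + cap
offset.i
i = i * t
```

height = height * t

Transformed code:
height = 19
height = 22 + 16
if offset != height:
    offset = 4 % t
offset = t
cap = 24 // offset
cap = cap - (12 + cap)
offset.i
height = height * t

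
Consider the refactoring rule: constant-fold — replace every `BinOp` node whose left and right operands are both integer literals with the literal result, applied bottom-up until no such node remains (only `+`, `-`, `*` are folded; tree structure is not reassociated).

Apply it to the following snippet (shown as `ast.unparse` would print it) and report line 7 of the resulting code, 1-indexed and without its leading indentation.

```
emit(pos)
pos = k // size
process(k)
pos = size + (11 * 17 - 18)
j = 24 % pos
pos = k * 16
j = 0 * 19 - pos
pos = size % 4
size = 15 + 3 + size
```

Transformed code:
emit(pos)
pos = k // size
process(k)
pos = size + 169
j = 24 % pos
pos = k * 16
j = 0 - pos
pos = size % 4
size = 18 + size

j = 0 - pos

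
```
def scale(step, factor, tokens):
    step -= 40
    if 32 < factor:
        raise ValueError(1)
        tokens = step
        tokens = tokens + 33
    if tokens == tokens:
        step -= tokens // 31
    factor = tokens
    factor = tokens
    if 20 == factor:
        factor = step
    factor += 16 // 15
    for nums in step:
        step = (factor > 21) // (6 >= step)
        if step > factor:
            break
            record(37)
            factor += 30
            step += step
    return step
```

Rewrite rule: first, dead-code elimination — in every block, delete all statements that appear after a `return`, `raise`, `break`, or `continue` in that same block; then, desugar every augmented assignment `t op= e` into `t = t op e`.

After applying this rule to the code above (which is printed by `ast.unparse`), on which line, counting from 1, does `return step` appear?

Transformed code:
def scale(step, factor, tokens):
    step = step - 40
    if 32 < factor:
        raise ValueError(1)
    if tokens == tokens:
        step = step - tokens // 31
    factor = tokens
    factor = tokens
    if 20 == factor:
        factor = step
    factor = factor + 16 // 15
    for nums in step:
        step = (factor > 21) // (6 >= step)
        if step > factor:
            break
    return step

16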